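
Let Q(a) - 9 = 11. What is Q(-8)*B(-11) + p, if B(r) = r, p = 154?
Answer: -66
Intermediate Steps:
Q(a) = 20 (Q(a) = 9 + 11 = 20)
Q(-8)*B(-11) + p = 20*(-11) + 154 = -220 + 154 = -66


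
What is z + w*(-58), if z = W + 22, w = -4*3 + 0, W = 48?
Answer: 766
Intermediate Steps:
w = -12 (w = -12 + 0 = -12)
z = 70 (z = 48 + 22 = 70)
z + w*(-58) = 70 - 12*(-58) = 70 + 696 = 766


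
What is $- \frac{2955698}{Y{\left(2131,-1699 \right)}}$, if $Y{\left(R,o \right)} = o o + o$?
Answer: $- \frac{1477849}{1442451} \approx -1.0245$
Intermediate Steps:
$Y{\left(R,o \right)} = o + o^{2}$ ($Y{\left(R,o \right)} = o^{2} + o = o + o^{2}$)
$- \frac{2955698}{Y{\left(2131,-1699 \right)}} = - \frac{2955698}{\left(-1699\right) \left(1 - 1699\right)} = - \frac{2955698}{\left(-1699\right) \left(-1698\right)} = - \frac{2955698}{2884902} = \left(-2955698\right) \frac{1}{2884902} = - \frac{1477849}{1442451}$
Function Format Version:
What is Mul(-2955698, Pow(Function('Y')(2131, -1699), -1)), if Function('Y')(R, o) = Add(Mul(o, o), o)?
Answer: Rational(-1477849, 1442451) ≈ -1.0245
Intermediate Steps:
Function('Y')(R, o) = Add(o, Pow(o, 2)) (Function('Y')(R, o) = Add(Pow(o, 2), o) = Add(o, Pow(o, 2)))
Mul(-2955698, Pow(Function('Y')(2131, -1699), -1)) = Mul(-2955698, Pow(Mul(-1699, Add(1, -1699)), -1)) = Mul(-2955698, Pow(Mul(-1699, -1698), -1)) = Mul(-2955698, Pow(2884902, -1)) = Mul(-2955698, Rational(1, 2884902)) = Rational(-1477849, 1442451)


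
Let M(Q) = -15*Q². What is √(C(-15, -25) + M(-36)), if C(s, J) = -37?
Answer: I*√19477 ≈ 139.56*I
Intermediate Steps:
√(C(-15, -25) + M(-36)) = √(-37 - 15*(-36)²) = √(-37 - 15*1296) = √(-37 - 19440) = √(-19477) = I*√19477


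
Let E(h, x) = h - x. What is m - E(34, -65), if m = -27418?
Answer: -27517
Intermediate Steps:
m - E(34, -65) = -27418 - (34 - 1*(-65)) = -27418 - (34 + 65) = -27418 - 1*99 = -27418 - 99 = -27517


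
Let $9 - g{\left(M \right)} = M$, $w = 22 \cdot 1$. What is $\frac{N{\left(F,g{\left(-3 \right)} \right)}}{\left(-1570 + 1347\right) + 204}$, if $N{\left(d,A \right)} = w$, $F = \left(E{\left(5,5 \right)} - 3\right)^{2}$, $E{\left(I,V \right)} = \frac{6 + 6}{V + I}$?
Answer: $- \frac{22}{19} \approx -1.1579$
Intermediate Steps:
$w = 22$
$g{\left(M \right)} = 9 - M$
$E{\left(I,V \right)} = \frac{12}{I + V}$
$F = \frac{81}{25}$ ($F = \left(\frac{12}{5 + 5} - 3\right)^{2} = \left(\frac{12}{10} - 3\right)^{2} = \left(12 \cdot \frac{1}{10} - 3\right)^{2} = \left(\frac{6}{5} - 3\right)^{2} = \left(- \frac{9}{5}\right)^{2} = \frac{81}{25} \approx 3.24$)
$N{\left(d,A \right)} = 22$
$\frac{N{\left(F,g{\left(-3 \right)} \right)}}{\left(-1570 + 1347\right) + 204} = \frac{22}{\left(-1570 + 1347\right) + 204} = \frac{22}{-223 + 204} = \frac{22}{-19} = 22 \left(- \frac{1}{19}\right) = - \frac{22}{19}$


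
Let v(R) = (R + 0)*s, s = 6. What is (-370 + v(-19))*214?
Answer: -103576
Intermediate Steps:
v(R) = 6*R (v(R) = (R + 0)*6 = R*6 = 6*R)
(-370 + v(-19))*214 = (-370 + 6*(-19))*214 = (-370 - 114)*214 = -484*214 = -103576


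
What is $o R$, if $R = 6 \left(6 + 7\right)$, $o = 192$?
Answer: $14976$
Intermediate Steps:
$R = 78$ ($R = 6 \cdot 13 = 78$)
$o R = 192 \cdot 78 = 14976$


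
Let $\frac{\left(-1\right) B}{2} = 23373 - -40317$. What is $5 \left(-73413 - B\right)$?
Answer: $269835$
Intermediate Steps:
$B = -127380$ ($B = - 2 \left(23373 - -40317\right) = - 2 \left(23373 + 40317\right) = \left(-2\right) 63690 = -127380$)
$5 \left(-73413 - B\right) = 5 \left(-73413 - -127380\right) = 5 \left(-73413 + 127380\right) = 5 \cdot 53967 = 269835$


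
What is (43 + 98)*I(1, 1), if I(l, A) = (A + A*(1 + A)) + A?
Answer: 564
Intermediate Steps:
I(l, A) = 2*A + A*(1 + A)
(43 + 98)*I(1, 1) = (43 + 98)*(1*(3 + 1)) = 141*(1*4) = 141*4 = 564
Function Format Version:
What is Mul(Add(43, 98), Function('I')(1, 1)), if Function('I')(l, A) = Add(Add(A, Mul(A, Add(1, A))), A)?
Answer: 564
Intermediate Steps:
Function('I')(l, A) = Add(Mul(2, A), Mul(A, Add(1, A)))
Mul(Add(43, 98), Function('I')(1, 1)) = Mul(Add(43, 98), Mul(1, Add(3, 1))) = Mul(141, Mul(1, 4)) = Mul(141, 4) = 564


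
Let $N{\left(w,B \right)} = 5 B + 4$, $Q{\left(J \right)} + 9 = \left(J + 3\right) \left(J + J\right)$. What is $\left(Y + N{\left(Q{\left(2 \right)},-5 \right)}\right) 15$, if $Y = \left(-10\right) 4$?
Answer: $-915$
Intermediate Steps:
$Q{\left(J \right)} = -9 + 2 J \left(3 + J\right)$ ($Q{\left(J \right)} = -9 + \left(J + 3\right) \left(J + J\right) = -9 + \left(3 + J\right) 2 J = -9 + 2 J \left(3 + J\right)$)
$N{\left(w,B \right)} = 4 + 5 B$
$Y = -40$
$\left(Y + N{\left(Q{\left(2 \right)},-5 \right)}\right) 15 = \left(-40 + \left(4 + 5 \left(-5\right)\right)\right) 15 = \left(-40 + \left(4 - 25\right)\right) 15 = \left(-40 - 21\right) 15 = \left(-61\right) 15 = -915$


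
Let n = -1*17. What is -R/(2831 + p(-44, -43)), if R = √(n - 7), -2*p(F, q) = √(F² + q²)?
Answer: -22648*I*√6/32054459 - 4*I*√22710/32054459 ≈ -0.0017495*I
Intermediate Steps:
n = -17
p(F, q) = -√(F² + q²)/2
R = 2*I*√6 (R = √(-17 - 7) = √(-24) = 2*I*√6 ≈ 4.899*I)
-R/(2831 + p(-44, -43)) = -2*I*√6/(2831 - √((-44)² + (-43)²)/2) = -2*I*√6/(2831 - √(1936 + 1849)/2) = -2*I*√6/(2831 - √3785/2)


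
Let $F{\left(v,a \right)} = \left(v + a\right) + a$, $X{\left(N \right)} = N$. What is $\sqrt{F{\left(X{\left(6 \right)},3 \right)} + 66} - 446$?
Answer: $-446 + \sqrt{78} \approx -437.17$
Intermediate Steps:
$F{\left(v,a \right)} = v + 2 a$ ($F{\left(v,a \right)} = \left(a + v\right) + a = v + 2 a$)
$\sqrt{F{\left(X{\left(6 \right)},3 \right)} + 66} - 446 = \sqrt{\left(6 + 2 \cdot 3\right) + 66} - 446 = \sqrt{\left(6 + 6\right) + 66} - 446 = \sqrt{12 + 66} - 446 = \sqrt{78} - 446 = -446 + \sqrt{78}$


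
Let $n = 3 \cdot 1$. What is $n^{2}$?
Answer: $9$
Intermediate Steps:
$n = 3$
$n^{2} = 3^{2} = 9$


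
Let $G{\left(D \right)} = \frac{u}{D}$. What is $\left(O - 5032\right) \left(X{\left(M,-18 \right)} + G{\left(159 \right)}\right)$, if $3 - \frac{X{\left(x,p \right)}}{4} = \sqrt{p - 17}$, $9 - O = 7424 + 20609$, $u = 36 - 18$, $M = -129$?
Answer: $- \frac{21221952}{53} + 132224 i \sqrt{35} \approx -4.0041 \cdot 10^{5} + 7.8225 \cdot 10^{5} i$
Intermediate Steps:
$u = 18$
$G{\left(D \right)} = \frac{18}{D}$
$O = -28024$ ($O = 9 - \left(7424 + 20609\right) = 9 - 28033 = -28024$)
$X{\left(x,p \right)} = 12 - 4 \sqrt{-17 + p}$ ($X{\left(x,p \right)} = 12 - 4 \sqrt{p - 17} = 12 - 4 \sqrt{-17 + p}$)
$\left(O - 5032\right) \left(X{\left(M,-18 \right)} + G{\left(159 \right)}\right) = \left(-28024 - 5032\right) \left(\left(12 - 4 \sqrt{-17 - 18}\right) + \frac{18}{159}\right) = - 33056 \left(\left(12 - 4 \sqrt{-35}\right) + 18 \cdot \frac{1}{159}\right) = - 33056 \left(\left(12 - 4 i \sqrt{35}\right) + \frac{6}{53}\right) = - 33056 \left(\frac{642}{53} - 4 i \sqrt{35}\right) = - \frac{21221952}{53} + 132224 i \sqrt{35}$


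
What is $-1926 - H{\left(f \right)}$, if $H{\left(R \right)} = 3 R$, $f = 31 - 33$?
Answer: $-1920$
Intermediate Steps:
$f = -2$
$-1926 - H{\left(f \right)} = -1926 - 3 \left(-2\right) = -1926 - -6 = -1926 + 6 = -1920$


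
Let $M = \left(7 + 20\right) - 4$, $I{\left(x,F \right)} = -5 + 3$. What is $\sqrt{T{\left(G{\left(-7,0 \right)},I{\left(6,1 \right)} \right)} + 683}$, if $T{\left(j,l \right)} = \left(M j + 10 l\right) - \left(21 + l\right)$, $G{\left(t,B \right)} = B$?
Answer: $2 \sqrt{161} \approx 25.377$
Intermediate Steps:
$I{\left(x,F \right)} = -2$
$M = 23$ ($M = 27 - 4 = 23$)
$T{\left(j,l \right)} = -21 + 9 l + 23 j$ ($T{\left(j,l \right)} = \left(23 j + 10 l\right) - \left(21 + l\right) = \left(10 l + 23 j\right) - \left(21 + l\right) = -21 + 9 l + 23 j$)
$\sqrt{T{\left(G{\left(-7,0 \right)},I{\left(6,1 \right)} \right)} + 683} = \sqrt{\left(-21 + 9 \left(-2\right) + 23 \cdot 0\right) + 683} = \sqrt{\left(-21 - 18 + 0\right) + 683} = \sqrt{-39 + 683} = \sqrt{644} = 2 \sqrt{161}$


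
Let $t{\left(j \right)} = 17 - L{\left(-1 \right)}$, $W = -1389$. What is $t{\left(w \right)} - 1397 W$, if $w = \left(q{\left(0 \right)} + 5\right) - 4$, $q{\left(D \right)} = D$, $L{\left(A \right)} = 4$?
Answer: $1940446$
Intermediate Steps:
$w = 1$ ($w = \left(0 + 5\right) - 4 = 5 - 4 = 1$)
$t{\left(j \right)} = 13$ ($t{\left(j \right)} = 17 - 4 = 13$)
$t{\left(w \right)} - 1397 W = 13 - -1940433 = 13 + 1940433 = 1940446$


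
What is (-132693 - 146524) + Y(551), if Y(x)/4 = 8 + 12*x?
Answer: -252737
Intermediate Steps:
Y(x) = 32 + 48*x (Y(x) = 4*(8 + 12*x) = 32 + 48*x)
(-132693 - 146524) + Y(551) = (-132693 - 146524) + (32 + 48*551) = -279217 + (32 + 26448) = -279217 + 26480 = -252737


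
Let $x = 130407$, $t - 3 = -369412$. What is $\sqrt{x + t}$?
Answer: $i \sqrt{239002} \approx 488.88 i$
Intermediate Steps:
$t = -369409$ ($t = 3 - 369412 = -369409$)
$\sqrt{x + t} = \sqrt{130407 - 369409} = \sqrt{-239002} = i \sqrt{239002}$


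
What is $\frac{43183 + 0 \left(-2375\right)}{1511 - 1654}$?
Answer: $- \frac{43183}{143} \approx -301.98$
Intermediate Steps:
$\frac{43183 + 0 \left(-2375\right)}{1511 - 1654} = \frac{43183 + 0}{-143} = 43183 \left(- \frac{1}{143}\right) = - \frac{43183}{143}$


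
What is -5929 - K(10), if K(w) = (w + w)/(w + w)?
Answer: -5930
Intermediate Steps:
K(w) = 1 (K(w) = (2*w)/((2*w)) = (2*w)*(1/(2*w)) = 1)
-5929 - K(10) = -5929 - 1*1 = -5929 - 1 = -5930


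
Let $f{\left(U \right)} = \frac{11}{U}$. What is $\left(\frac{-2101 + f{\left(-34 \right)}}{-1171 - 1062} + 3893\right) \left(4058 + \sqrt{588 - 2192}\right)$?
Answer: $\frac{54531365449}{3451} + \frac{26875981 i \sqrt{401}}{3451} \approx 1.5802 \cdot 10^{7} + 1.5595 \cdot 10^{5} i$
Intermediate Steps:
$\left(\frac{-2101 + f{\left(-34 \right)}}{-1171 - 1062} + 3893\right) \left(4058 + \sqrt{588 - 2192}\right) = \left(\frac{-2101 + \frac{11}{-34}}{-1171 - 1062} + 3893\right) \left(4058 + \sqrt{588 - 2192}\right) = \left(\frac{-2101 + 11 \left(- \frac{1}{34}\right)}{-2233} + 3893\right) \left(4058 + \sqrt{-1604}\right) = \left(\left(-2101 - \frac{11}{34}\right) \left(- \frac{1}{2233}\right) + 3893\right) \left(4058 + 2 i \sqrt{401}\right) = \left(\left(- \frac{71445}{34}\right) \left(- \frac{1}{2233}\right) + 3893\right) \left(4058 + 2 i \sqrt{401}\right) = \left(\frac{6495}{6902} + 3893\right) \left(4058 + 2 i \sqrt{401}\right) = \frac{26875981 \left(4058 + 2 i \sqrt{401}\right)}{6902} = \frac{54531365449}{3451} + \frac{26875981 i \sqrt{401}}{3451}$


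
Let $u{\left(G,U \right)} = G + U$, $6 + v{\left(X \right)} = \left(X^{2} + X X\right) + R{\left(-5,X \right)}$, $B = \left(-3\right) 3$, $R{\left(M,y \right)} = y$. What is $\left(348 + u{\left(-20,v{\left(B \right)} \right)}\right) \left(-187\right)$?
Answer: $-88825$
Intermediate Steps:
$B = -9$
$v{\left(X \right)} = -6 + X + 2 X^{2}$ ($v{\left(X \right)} = -6 + \left(\left(X^{2} + X X\right) + X\right) = -6 + \left(\left(X^{2} + X^{2}\right) + X\right) = -6 + \left(2 X^{2} + X\right) = -6 + \left(X + 2 X^{2}\right) = -6 + X + 2 X^{2}$)
$\left(348 + u{\left(-20,v{\left(B \right)} \right)}\right) \left(-187\right) = \left(348 - -127\right) \left(-187\right) = \left(348 + \left(-20 + 147\right)\right) \left(-187\right) = \left(348 + 127\right) \left(-187\right) = 475 \left(-187\right) = -88825$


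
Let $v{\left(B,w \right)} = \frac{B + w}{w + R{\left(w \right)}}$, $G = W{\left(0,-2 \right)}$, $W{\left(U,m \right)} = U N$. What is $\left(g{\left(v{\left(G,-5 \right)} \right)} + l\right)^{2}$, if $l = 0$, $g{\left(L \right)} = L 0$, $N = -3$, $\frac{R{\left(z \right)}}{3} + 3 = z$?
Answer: $0$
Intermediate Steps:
$R{\left(z \right)} = -9 + 3 z$
$W{\left(U,m \right)} = - 3 U$ ($W{\left(U,m \right)} = U \left(-3\right) = - 3 U$)
$G = 0$ ($G = \left(-3\right) 0 = 0$)
$v{\left(B,w \right)} = \frac{B + w}{-9 + 4 w}$ ($v{\left(B,w \right)} = \frac{B + w}{w + \left(-9 + 3 w\right)} = \frac{B + w}{-9 + 4 w}$)
$g{\left(L \right)} = 0$
$\left(g{\left(v{\left(G,-5 \right)} \right)} + l\right)^{2} = \left(0 + 0\right)^{2} = 0^{2} = 0$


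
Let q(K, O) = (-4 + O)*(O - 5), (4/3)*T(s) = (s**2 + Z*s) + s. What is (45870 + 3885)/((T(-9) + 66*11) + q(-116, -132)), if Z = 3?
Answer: 199020/77567 ≈ 2.5658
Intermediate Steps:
T(s) = 3*s + 3*s**2/4 (T(s) = 3*((s**2 + 3*s) + s)/4 = 3*(s**2 + 4*s)/4 = 3*s + 3*s**2/4)
q(K, O) = (-5 + O)*(-4 + O) (q(K, O) = (-4 + O)*(-5 + O) = (-5 + O)*(-4 + O))
(45870 + 3885)/((T(-9) + 66*11) + q(-116, -132)) = (45870 + 3885)/(((3/4)*(-9)*(4 - 9) + 66*11) + (20 + (-132)**2 - 9*(-132))) = 49755/(((3/4)*(-9)*(-5) + 726) + (20 + 17424 + 1188)) = 49755/((135/4 + 726) + 18632) = 49755/(3039/4 + 18632) = 49755/(77567/4) = 49755*(4/77567) = 199020/77567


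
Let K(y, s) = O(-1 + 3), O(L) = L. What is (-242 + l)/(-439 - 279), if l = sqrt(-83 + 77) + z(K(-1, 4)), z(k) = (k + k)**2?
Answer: 113/359 - I*sqrt(6)/718 ≈ 0.31476 - 0.0034115*I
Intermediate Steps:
K(y, s) = 2 (K(y, s) = -1 + 3 = 2)
z(k) = 4*k**2 (z(k) = (2*k)**2 = 4*k**2)
l = 16 + I*sqrt(6) (l = sqrt(-83 + 77) + 4*2**2 = sqrt(-6) + 4*4 = I*sqrt(6) + 16 = 16 + I*sqrt(6) ≈ 16.0 + 2.4495*I)
(-242 + l)/(-439 - 279) = (-242 + (16 + I*sqrt(6)))/(-439 - 279) = (-226 + I*sqrt(6))/(-718) = -(-226 + I*sqrt(6))/718 = 113/359 - I*sqrt(6)/718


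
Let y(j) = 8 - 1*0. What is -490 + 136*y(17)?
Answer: 598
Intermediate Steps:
y(j) = 8 (y(j) = 8 + 0 = 8)
-490 + 136*y(17) = -490 + 136*8 = -490 + 1088 = 598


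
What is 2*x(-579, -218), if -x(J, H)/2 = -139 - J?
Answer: -1760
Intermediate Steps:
x(J, H) = 278 + 2*J (x(J, H) = -2*(-139 - J) = 278 + 2*J)
2*x(-579, -218) = 2*(278 + 2*(-579)) = 2*(278 - 1158) = 2*(-880) = -1760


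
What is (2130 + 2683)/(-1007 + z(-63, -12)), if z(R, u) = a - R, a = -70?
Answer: -4813/1014 ≈ -4.7466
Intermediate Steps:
z(R, u) = -70 - R
(2130 + 2683)/(-1007 + z(-63, -12)) = (2130 + 2683)/(-1007 + (-70 - 1*(-63))) = 4813/(-1007 + (-70 + 63)) = 4813/(-1007 - 7) = 4813/(-1014) = 4813*(-1/1014) = -4813/1014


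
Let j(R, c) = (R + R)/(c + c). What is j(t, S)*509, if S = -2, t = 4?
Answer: -1018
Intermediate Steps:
j(R, c) = R/c (j(R, c) = (2*R)/((2*c)) = (2*R)*(1/(2*c)) = R/c)
j(t, S)*509 = (4/(-2))*509 = (4*(-1/2))*509 = -2*509 = -1018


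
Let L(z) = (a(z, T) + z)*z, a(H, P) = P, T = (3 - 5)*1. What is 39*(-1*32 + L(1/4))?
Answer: -20241/16 ≈ -1265.1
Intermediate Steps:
T = -2 (T = -2*1 = -2)
L(z) = z*(-2 + z) (L(z) = (-2 + z)*z = z*(-2 + z))
39*(-1*32 + L(1/4)) = 39*(-1*32 + (-2 + 1/4)/4) = 39*(-32 + (-2 + 1/4)/4) = 39*(-32 + (1/4)*(-7/4)) = 39*(-32 - 7/16) = 39*(-519/16) = -20241/16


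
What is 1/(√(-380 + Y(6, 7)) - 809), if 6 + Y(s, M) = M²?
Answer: -809/654818 - I*√337/654818 ≈ -0.0012355 - 2.8035e-5*I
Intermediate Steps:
Y(s, M) = -6 + M²
1/(√(-380 + Y(6, 7)) - 809) = 1/(√(-380 + (-6 + 7²)) - 809) = 1/(√(-380 + (-6 + 49)) - 809) = 1/(√(-380 + 43) - 809) = 1/(√(-337) - 809) = 1/(I*√337 - 809) = 1/(-809 + I*√337)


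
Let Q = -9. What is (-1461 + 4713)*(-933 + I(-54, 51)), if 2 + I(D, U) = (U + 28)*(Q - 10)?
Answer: -7921872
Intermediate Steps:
I(D, U) = -534 - 19*U (I(D, U) = -2 + (U + 28)*(-9 - 10) = -2 + (28 + U)*(-19) = -2 + (-532 - 19*U) = -534 - 19*U)
(-1461 + 4713)*(-933 + I(-54, 51)) = (-1461 + 4713)*(-933 + (-534 - 19*51)) = 3252*(-933 + (-534 - 969)) = 3252*(-933 - 1503) = 3252*(-2436) = -7921872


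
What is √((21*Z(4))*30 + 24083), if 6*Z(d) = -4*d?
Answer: √22403 ≈ 149.68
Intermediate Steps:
Z(d) = -2*d/3 (Z(d) = (-4*d)/6 = -2*d/3)
√((21*Z(4))*30 + 24083) = √((21*(-⅔*4))*30 + 24083) = √((21*(-8/3))*30 + 24083) = √(-56*30 + 24083) = √(-1680 + 24083) = √22403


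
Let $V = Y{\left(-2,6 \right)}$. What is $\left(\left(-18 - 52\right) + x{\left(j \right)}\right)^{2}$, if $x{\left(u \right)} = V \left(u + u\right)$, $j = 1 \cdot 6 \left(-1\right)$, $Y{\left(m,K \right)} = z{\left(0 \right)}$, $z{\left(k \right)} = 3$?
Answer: $11236$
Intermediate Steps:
$Y{\left(m,K \right)} = 3$
$j = -6$ ($j = 6 \left(-1\right) = -6$)
$V = 3$
$x{\left(u \right)} = 6 u$ ($x{\left(u \right)} = 3 \left(u + u\right) = 3 \cdot 2 u = 6 u$)
$\left(\left(-18 - 52\right) + x{\left(j \right)}\right)^{2} = \left(\left(-18 - 52\right) + 6 \left(-6\right)\right)^{2} = \left(-70 - 36\right)^{2} = \left(-106\right)^{2} = 11236$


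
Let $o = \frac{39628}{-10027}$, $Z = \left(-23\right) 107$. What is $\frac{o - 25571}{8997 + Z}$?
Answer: $- \frac{256440045}{65536472} \approx -3.9129$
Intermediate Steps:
$Z = -2461$
$o = - \frac{39628}{10027}$ ($o = 39628 \left(- \frac{1}{10027}\right) = - \frac{39628}{10027} \approx -3.9521$)
$\frac{o - 25571}{8997 + Z} = \frac{- \frac{39628}{10027} - 25571}{8997 - 2461} = - \frac{256440045}{10027 \cdot 6536} = \left(- \frac{256440045}{10027}\right) \frac{1}{6536} = - \frac{256440045}{65536472}$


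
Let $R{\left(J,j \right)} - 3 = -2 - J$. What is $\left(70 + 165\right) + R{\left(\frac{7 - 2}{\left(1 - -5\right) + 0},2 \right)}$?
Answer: $\frac{1411}{6} \approx 235.17$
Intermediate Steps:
$R{\left(J,j \right)} = 1 - J$ ($R{\left(J,j \right)} = 3 - \left(2 + J\right) = 1 - J$)
$\left(70 + 165\right) + R{\left(\frac{7 - 2}{\left(1 - -5\right) + 0},2 \right)} = \left(70 + 165\right) + \left(1 - \frac{7 - 2}{\left(1 - -5\right) + 0}\right) = 235 + \left(1 - \frac{5}{\left(1 + 5\right) + 0}\right) = 235 + \left(1 - \frac{5}{6 + 0}\right) = 235 + \left(1 - \frac{5}{6}\right) = 235 + \frac{1}{6} = \frac{1411}{6}$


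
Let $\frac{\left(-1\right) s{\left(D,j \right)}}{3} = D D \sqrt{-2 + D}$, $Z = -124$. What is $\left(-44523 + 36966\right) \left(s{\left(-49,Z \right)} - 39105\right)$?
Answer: $295516485 + 54433071 i \sqrt{51} \approx 2.9552 \cdot 10^{8} + 3.8873 \cdot 10^{8} i$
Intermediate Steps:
$s{\left(D,j \right)} = - 3 D^{2} \sqrt{-2 + D}$ ($s{\left(D,j \right)} = - 3 D D \sqrt{-2 + D} = - 3 D^{2} \sqrt{-2 + D}$)
$\left(-44523 + 36966\right) \left(s{\left(-49,Z \right)} - 39105\right) = \left(-44523 + 36966\right) \left(- 3 \left(-49\right)^{2} \sqrt{-2 - 49} - 39105\right) = - 7557 \left(\left(-3\right) 2401 \sqrt{-51} - 39105\right) = - 7557 \left(\left(-3\right) 2401 i \sqrt{51} - 39105\right) = - 7557 \left(- 7203 i \sqrt{51} - 39105\right) = - 7557 \left(-39105 - 7203 i \sqrt{51}\right) = 295516485 + 54433071 i \sqrt{51}$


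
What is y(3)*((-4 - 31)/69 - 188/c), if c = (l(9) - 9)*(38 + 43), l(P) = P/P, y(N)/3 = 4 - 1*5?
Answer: 809/1242 ≈ 0.65137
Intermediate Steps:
y(N) = -3 (y(N) = 3*(4 - 1*5) = 3*(4 - 5) = 3*(-1) = -3)
l(P) = 1
c = -648 (c = (1 - 9)*(38 + 43) = -8*81 = -648)
y(3)*((-4 - 31)/69 - 188/c) = -3*((-4 - 31)/69 - 188/(-648)) = -3*(-35*1/69 - 188*(-1/648)) = -3*(-35/69 + 47/162) = -3*(-809/3726) = 809/1242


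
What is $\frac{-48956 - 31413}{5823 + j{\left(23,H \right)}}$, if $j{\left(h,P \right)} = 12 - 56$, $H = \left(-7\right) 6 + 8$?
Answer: $- \frac{80369}{5779} \approx -13.907$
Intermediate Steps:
$H = -34$ ($H = -42 + 8 = -34$)
$j{\left(h,P \right)} = -44$
$\frac{-48956 - 31413}{5823 + j{\left(23,H \right)}} = \frac{-48956 - 31413}{5823 - 44} = - \frac{80369}{5779}$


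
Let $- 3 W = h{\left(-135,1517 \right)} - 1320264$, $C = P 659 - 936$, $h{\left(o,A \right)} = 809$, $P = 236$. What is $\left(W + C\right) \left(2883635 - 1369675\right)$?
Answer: $\frac{2699722237240}{3} \approx 8.9991 \cdot 10^{11}$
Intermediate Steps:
$C = 154588$ ($C = 236 \cdot 659 - 936 = 155524 - 936 = 154588$)
$W = \frac{1319455}{3}$ ($W = - \frac{809 - 1320264}{3} = \left(- \frac{1}{3}\right) \left(-1319455\right) = \frac{1319455}{3} \approx 4.3982 \cdot 10^{5}$)
$\left(W + C\right) \left(2883635 - 1369675\right) = \left(\frac{1319455}{3} + 154588\right) \left(2883635 - 1369675\right) = \frac{1783219}{3} \cdot 1513960 = \frac{2699722237240}{3}$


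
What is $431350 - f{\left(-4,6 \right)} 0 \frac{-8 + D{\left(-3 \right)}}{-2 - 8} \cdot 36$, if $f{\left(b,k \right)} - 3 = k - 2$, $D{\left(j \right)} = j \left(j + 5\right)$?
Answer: $431350$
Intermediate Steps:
$D{\left(j \right)} = j \left(5 + j\right)$
$f{\left(b,k \right)} = 1 + k$ ($f{\left(b,k \right)} = 3 + \left(k - 2\right) = 3 + \left(-2 + k\right) = 1 + k$)
$431350 - f{\left(-4,6 \right)} 0 \frac{-8 + D{\left(-3 \right)}}{-2 - 8} \cdot 36 = 431350 - \left(1 + 6\right) 0 \frac{-8 - 3 \left(5 - 3\right)}{-2 - 8} \cdot 36 = 431350 - 7 \cdot 0 \frac{-8 - 6}{-10} \cdot 36 = 431350 - 0 \left(-8 - 6\right) \left(- \frac{1}{10}\right) 36 = 431350 - 0 \left(\left(-14\right) \left(- \frac{1}{10}\right)\right) 36 = 431350 - 0 \cdot \frac{7}{5} \cdot 36 = 431350 - 0 \cdot 36 = 431350 - 0 = 431350 + 0 = 431350$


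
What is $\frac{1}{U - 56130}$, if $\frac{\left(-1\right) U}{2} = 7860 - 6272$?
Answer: $- \frac{1}{59306} \approx -1.6862 \cdot 10^{-5}$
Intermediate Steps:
$U = -3176$ ($U = - 2 \left(7860 - 6272\right) = \left(-2\right) 1588 = -3176$)
$\frac{1}{U - 56130} = \frac{1}{-3176 - 56130} = \frac{1}{-59306} = - \frac{1}{59306}$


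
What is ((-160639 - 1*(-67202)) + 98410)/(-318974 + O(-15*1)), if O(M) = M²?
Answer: -4973/318749 ≈ -0.015602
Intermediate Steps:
((-160639 - 1*(-67202)) + 98410)/(-318974 + O(-15*1)) = ((-160639 - 1*(-67202)) + 98410)/(-318974 + (-15*1)²) = ((-160639 + 67202) + 98410)/(-318974 + (-15)²) = (-93437 + 98410)/(-318974 + 225) = 4973/(-318749) = 4973*(-1/318749) = -4973/318749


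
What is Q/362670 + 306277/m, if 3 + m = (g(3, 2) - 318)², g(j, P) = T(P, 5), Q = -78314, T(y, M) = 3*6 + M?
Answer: 52131219341/15780134370 ≈ 3.3036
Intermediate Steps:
T(y, M) = 18 + M
g(j, P) = 23 (g(j, P) = 18 + 5 = 23)
m = 87022 (m = -3 + (23 - 318)² = -3 + (-295)² = -3 + 87025 = 87022)
Q/362670 + 306277/m = -78314/362670 + 306277/87022 = -78314*1/362670 + 306277*(1/87022) = -39157/181335 + 306277/87022 = 52131219341/15780134370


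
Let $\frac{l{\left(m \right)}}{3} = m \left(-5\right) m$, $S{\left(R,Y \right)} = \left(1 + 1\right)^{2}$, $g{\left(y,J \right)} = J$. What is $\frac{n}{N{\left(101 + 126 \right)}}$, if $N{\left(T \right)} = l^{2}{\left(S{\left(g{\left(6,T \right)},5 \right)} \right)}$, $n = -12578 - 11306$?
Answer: $- \frac{5971}{14400} \approx -0.41465$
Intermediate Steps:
$S{\left(R,Y \right)} = 4$ ($S{\left(R,Y \right)} = 2^{2} = 4$)
$n = -23884$
$l{\left(m \right)} = - 15 m^{2}$ ($l{\left(m \right)} = 3 m \left(-5\right) m = 3 - 5 m m = 3 \left(- 5 m^{2}\right) = - 15 m^{2}$)
$N{\left(T \right)} = 57600$ ($N{\left(T \right)} = \left(- 15 \cdot 4^{2}\right)^{2} = \left(\left(-15\right) 16\right)^{2} = \left(-240\right)^{2} = 57600$)
$\frac{n}{N{\left(101 + 126 \right)}} = - \frac{23884}{57600} = \left(-23884\right) \frac{1}{57600} = - \frac{5971}{14400}$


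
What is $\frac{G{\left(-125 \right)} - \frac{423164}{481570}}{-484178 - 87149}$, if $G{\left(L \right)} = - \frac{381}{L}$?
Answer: $- \frac{13058267}{3439174292375} \approx -3.7969 \cdot 10^{-6}$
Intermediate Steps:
$\frac{G{\left(-125 \right)} - \frac{423164}{481570}}{-484178 - 87149} = \frac{- \frac{381}{-125} - \frac{423164}{481570}}{-484178 - 87149} = \frac{\left(-381\right) \left(- \frac{1}{125}\right) - \frac{211582}{240785}}{-571327} = \left(\frac{381}{125} - \frac{211582}{240785}\right) \left(- \frac{1}{571327}\right) = \frac{13058267}{6019625} \left(- \frac{1}{571327}\right) = - \frac{13058267}{3439174292375}$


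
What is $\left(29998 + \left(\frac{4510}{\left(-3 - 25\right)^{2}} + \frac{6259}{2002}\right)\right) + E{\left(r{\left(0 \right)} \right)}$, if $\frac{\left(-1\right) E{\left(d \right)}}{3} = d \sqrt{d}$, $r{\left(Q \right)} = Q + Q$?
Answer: $\frac{152915055}{5096} \approx 30007.0$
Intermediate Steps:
$r{\left(Q \right)} = 2 Q$
$E{\left(d \right)} = - 3 d^{\frac{3}{2}}$ ($E{\left(d \right)} = - 3 d \sqrt{d} = - 3 d^{\frac{3}{2}}$)
$\left(29998 + \left(\frac{4510}{\left(-3 - 25\right)^{2}} + \frac{6259}{2002}\right)\right) + E{\left(r{\left(0 \right)} \right)} = \left(29998 + \left(\frac{4510}{\left(-3 - 25\right)^{2}} + \frac{6259}{2002}\right)\right) - 3 \left(2 \cdot 0\right)^{\frac{3}{2}} = \left(29998 + \left(\frac{4510}{\left(-28\right)^{2}} + 6259 \cdot \frac{1}{2002}\right)\right) - 3 \cdot 0^{\frac{3}{2}} = \left(29998 + \left(\frac{4510}{784} + \frac{569}{182}\right)\right) - 0 = \left(29998 + \left(4510 \cdot \frac{1}{784} + \frac{569}{182}\right)\right) + 0 = \left(29998 + \left(\frac{2255}{392} + \frac{569}{182}\right)\right) + 0 = \left(29998 + \frac{45247}{5096}\right) + 0 = \frac{152915055}{5096} + 0 = \frac{152915055}{5096}$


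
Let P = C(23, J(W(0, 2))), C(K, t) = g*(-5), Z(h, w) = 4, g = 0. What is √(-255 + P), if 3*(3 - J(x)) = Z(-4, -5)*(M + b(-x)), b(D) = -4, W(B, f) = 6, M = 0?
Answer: I*√255 ≈ 15.969*I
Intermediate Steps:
J(x) = 25/3 (J(x) = 3 - 4*(0 - 4)/3 = 3 - 4*(-4)/3 = 3 - ⅓*(-16) = 3 + 16/3 = 25/3)
C(K, t) = 0 (C(K, t) = 0*(-5) = 0)
P = 0
√(-255 + P) = √(-255 + 0) = √(-255) = I*√255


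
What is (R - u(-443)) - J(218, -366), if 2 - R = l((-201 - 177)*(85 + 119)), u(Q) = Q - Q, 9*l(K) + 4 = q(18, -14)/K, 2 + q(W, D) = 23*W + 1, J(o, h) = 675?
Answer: -66679789/99144 ≈ -672.55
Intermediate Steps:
q(W, D) = -1 + 23*W (q(W, D) = -2 + (23*W + 1) = -2 + (1 + 23*W) = -1 + 23*W)
l(K) = -4/9 + 413/(9*K) (l(K) = -4/9 + ((-1 + 23*18)/K)/9 = -4/9 + ((-1 + 414)/K)/9 = -4/9 + (413/K)/9 = -4/9 + 413/(9*K))
u(Q) = 0
R = 242411/99144 (R = 2 - (413 - 4*(-201 - 177)*(85 + 119))/(9*((-201 - 177)*(85 + 119))) = 2 - (413 - (-1512)*204)/(9*((-378*204))) = 2 - (413 - 4*(-77112))/(9*(-77112)) = 2 - (-1)*(413 + 308448)/(9*77112) = 2 - (-1)*308861/(9*77112) = 2 - 1*(-44123/99144) = 2 + 44123/99144 = 242411/99144 ≈ 2.4450)
(R - u(-443)) - J(218, -366) = (242411/99144 - 1*0) - 1*675 = (242411/99144 + 0) - 675 = 242411/99144 - 675 = -66679789/99144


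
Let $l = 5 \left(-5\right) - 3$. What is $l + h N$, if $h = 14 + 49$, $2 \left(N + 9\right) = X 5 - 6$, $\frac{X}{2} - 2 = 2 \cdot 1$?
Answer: $476$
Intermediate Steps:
$X = 8$ ($X = 4 + 2 \cdot 2 \cdot 1 = 4 + 2 \cdot 2 = 4 + 4 = 8$)
$l = -28$ ($l = -25 - 3 = -28$)
$N = 8$ ($N = -9 + \frac{8 \cdot 5 - 6}{2} = -9 + \frac{40 - 6}{2} = -9 + \frac{1}{2} \cdot 34 = -9 + 17 = 8$)
$h = 63$
$l + h N = -28 + 63 \cdot 8 = -28 + 504 = 476$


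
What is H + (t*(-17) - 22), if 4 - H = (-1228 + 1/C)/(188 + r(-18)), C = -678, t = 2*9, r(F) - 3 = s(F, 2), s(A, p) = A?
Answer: -37170671/117294 ≈ -316.90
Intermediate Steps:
r(F) = 3 + F
t = 18
H = 1301761/117294 (H = 4 - (-1228 + 1/(-678))/(188 + (3 - 18)) = 4 - (-1228 - 1/678)/(188 - 15) = 4 - (-832585)/(678*173) = 4 - 1*(-832585/117294) = 4 + 832585/117294 = 1301761/117294 ≈ 11.098)
H + (t*(-17) - 22) = 1301761/117294 + (18*(-17) - 22) = 1301761/117294 + (-306 - 22) = 1301761/117294 - 328 = -37170671/117294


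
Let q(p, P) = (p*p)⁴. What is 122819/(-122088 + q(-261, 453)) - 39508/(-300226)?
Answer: 425381999328259236705469/3232528503855432378603609 ≈ 0.13159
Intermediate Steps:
q(p, P) = p⁸ (q(p, P) = (p²)⁴ = p⁸)
122819/(-122088 + q(-261, 453)) - 39508/(-300226) = 122819/(-122088 + (-261)⁸) - 39508/(-300226) = 122819/(-122088 + 21533967769982950881) - 39508*(-1/300226) = 122819/21533967769982828793 + 19754/150113 = 425381999328259236705469/3232528503855432378603609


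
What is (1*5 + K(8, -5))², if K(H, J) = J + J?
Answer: 25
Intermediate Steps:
K(H, J) = 2*J
(1*5 + K(8, -5))² = (1*5 + 2*(-5))² = (5 - 10)² = (-5)² = 25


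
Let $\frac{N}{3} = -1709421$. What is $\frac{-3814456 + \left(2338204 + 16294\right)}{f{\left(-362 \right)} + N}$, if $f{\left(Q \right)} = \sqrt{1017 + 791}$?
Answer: $\frac{7487048592954}{26299081395361} + \frac{5839832 \sqrt{113}}{26299081395361} \approx 0.28469$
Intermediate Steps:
$N = -5128263$ ($N = 3 \left(-1709421\right) = -5128263$)
$f{\left(Q \right)} = 4 \sqrt{113}$ ($f{\left(Q \right)} = \sqrt{1808} = 4 \sqrt{113}$)
$\frac{-3814456 + \left(2338204 + 16294\right)}{f{\left(-362 \right)} + N} = \frac{-3814456 + \left(2338204 + 16294\right)}{4 \sqrt{113} - 5128263} = \frac{-3814456 + 2354498}{-5128263 + 4 \sqrt{113}} = - \frac{1459958}{-5128263 + 4 \sqrt{113}}$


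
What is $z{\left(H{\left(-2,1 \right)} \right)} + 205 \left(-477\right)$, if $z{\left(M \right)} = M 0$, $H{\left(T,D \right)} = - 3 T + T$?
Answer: $-97785$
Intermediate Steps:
$H{\left(T,D \right)} = - 2 T$
$z{\left(M \right)} = 0$
$z{\left(H{\left(-2,1 \right)} \right)} + 205 \left(-477\right) = 0 + 205 \left(-477\right) = 0 - 97785 = -97785$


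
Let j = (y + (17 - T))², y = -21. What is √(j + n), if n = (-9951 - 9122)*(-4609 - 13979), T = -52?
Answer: 2*√88632807 ≈ 18829.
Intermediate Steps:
j = 2304 (j = (-21 + (17 - 1*(-52)))² = (-21 + (17 + 52))² = (-21 + 69)² = 48² = 2304)
n = 354528924 (n = -19073*(-18588) = 354528924)
√(j + n) = √(2304 + 354528924) = √354531228 = 2*√88632807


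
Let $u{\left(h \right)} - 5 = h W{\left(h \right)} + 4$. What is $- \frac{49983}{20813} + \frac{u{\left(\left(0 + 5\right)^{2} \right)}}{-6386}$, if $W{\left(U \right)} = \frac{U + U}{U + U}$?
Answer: $- \frac{159949540}{66455909} \approx -2.4069$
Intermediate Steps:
$W{\left(U \right)} = 1$ ($W{\left(U \right)} = \frac{2 U}{2 U} = 2 U \frac{1}{2 U} = 1$)
$u{\left(h \right)} = 9 + h$ ($u{\left(h \right)} = 5 + \left(h 1 + 4\right) = 5 + \left(h + 4\right) = 5 + \left(4 + h\right) = 9 + h$)
$- \frac{49983}{20813} + \frac{u{\left(\left(0 + 5\right)^{2} \right)}}{-6386} = - \frac{49983}{20813} + \frac{9 + \left(0 + 5\right)^{2}}{-6386} = \left(-49983\right) \frac{1}{20813} + \left(9 + 5^{2}\right) \left(- \frac{1}{6386}\right) = - \frac{49983}{20813} + \left(9 + 25\right) \left(- \frac{1}{6386}\right) = - \frac{49983}{20813} + 34 \left(- \frac{1}{6386}\right) = - \frac{49983}{20813} - \frac{17}{3193} = - \frac{159949540}{66455909}$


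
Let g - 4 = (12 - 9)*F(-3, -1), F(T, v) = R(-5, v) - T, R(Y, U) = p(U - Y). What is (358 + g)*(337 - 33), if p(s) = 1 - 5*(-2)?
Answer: 122816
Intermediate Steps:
p(s) = 11 (p(s) = 1 + 10 = 11)
R(Y, U) = 11
F(T, v) = 11 - T
g = 46 (g = 4 + (12 - 9)*(11 - 1*(-3)) = 4 + 3*(11 + 3) = 4 + 3*14 = 4 + 42 = 46)
(358 + g)*(337 - 33) = (358 + 46)*(337 - 33) = 404*304 = 122816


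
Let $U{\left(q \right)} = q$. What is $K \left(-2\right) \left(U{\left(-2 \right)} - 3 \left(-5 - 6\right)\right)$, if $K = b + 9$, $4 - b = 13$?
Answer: $0$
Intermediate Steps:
$b = -9$ ($b = 4 - 13 = -9$)
$K = 0$ ($K = -9 + 9 = 0$)
$K \left(-2\right) \left(U{\left(-2 \right)} - 3 \left(-5 - 6\right)\right) = 0 \left(-2\right) \left(-2 - 3 \left(-5 - 6\right)\right) = 0 \left(-2 - 3 \left(-5 - 6\right)\right) = 0 \left(-2 - -33\right) = 0 \left(-2 + 33\right) = 0 \cdot 31 = 0$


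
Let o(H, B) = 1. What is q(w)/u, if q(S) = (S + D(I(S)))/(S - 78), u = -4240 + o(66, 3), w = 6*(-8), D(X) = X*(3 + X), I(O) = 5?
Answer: -4/267057 ≈ -1.4978e-5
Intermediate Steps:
w = -48
u = -4239 (u = -4240 + 1 = -4239)
q(S) = (40 + S)/(-78 + S) (q(S) = (S + 5*(3 + 5))/(S - 78) = (S + 5*8)/(-78 + S) = (S + 40)/(-78 + S) = (40 + S)/(-78 + S))
q(w)/u = ((40 - 48)/(-78 - 48))/(-4239) = (-8/(-126))*(-1/4239) = -1/126*(-8)*(-1/4239) = (4/63)*(-1/4239) = -4/267057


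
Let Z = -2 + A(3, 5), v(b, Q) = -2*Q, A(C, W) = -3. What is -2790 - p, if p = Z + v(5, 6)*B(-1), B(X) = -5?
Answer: -2845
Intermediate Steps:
Z = -5 (Z = -2 - 3 = -5)
p = 55 (p = -5 - 2*6*(-5) = -5 - 12*(-5) = -5 + 60 = 55)
-2790 - p = -2790 - 1*55 = -2790 - 55 = -2845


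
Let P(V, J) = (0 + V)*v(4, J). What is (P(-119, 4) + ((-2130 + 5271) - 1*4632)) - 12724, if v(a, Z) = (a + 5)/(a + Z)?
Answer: -114791/8 ≈ -14349.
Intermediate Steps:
v(a, Z) = (5 + a)/(Z + a)
P(V, J) = 9*V/(4 + J) (P(V, J) = (0 + V)*((5 + 4)/(J + 4)) = V*(9/(4 + J)) = 9*V/(4 + J))
(P(-119, 4) + ((-2130 + 5271) - 1*4632)) - 12724 = (9*(-119)/(4 + 4) + ((-2130 + 5271) - 1*4632)) - 12724 = (9*(-119)/8 + (3141 - 4632)) - 12724 = (9*(-119)*(⅛) - 1491) - 12724 = (-1071/8 - 1491) - 12724 = -12999/8 - 12724 = -114791/8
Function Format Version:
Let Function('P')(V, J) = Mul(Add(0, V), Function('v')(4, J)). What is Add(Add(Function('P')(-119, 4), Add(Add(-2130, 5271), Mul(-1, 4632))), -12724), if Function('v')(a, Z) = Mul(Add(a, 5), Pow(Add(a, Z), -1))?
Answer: Rational(-114791, 8) ≈ -14349.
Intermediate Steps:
Function('v')(a, Z) = Mul(Pow(Add(Z, a), -1), Add(5, a)) (Function('v')(a, Z) = Mul(Add(5, a), Pow(Add(Z, a), -1)) = Mul(Pow(Add(Z, a), -1), Add(5, a)))
Function('P')(V, J) = Mul(9, V, Pow(Add(4, J), -1)) (Function('P')(V, J) = Mul(Add(0, V), Mul(Pow(Add(J, 4), -1), Add(5, 4))) = Mul(V, Mul(Pow(Add(4, J), -1), 9)) = Mul(V, Mul(9, Pow(Add(4, J), -1))) = Mul(9, V, Pow(Add(4, J), -1)))
Add(Add(Function('P')(-119, 4), Add(Add(-2130, 5271), Mul(-1, 4632))), -12724) = Add(Add(Mul(9, -119, Pow(Add(4, 4), -1)), Add(Add(-2130, 5271), Mul(-1, 4632))), -12724) = Add(Add(Mul(9, -119, Pow(8, -1)), Add(3141, -4632)), -12724) = Add(Add(Mul(9, -119, Rational(1, 8)), -1491), -12724) = Add(Add(Rational(-1071, 8), -1491), -12724) = Add(Rational(-12999, 8), -12724) = Rational(-114791, 8)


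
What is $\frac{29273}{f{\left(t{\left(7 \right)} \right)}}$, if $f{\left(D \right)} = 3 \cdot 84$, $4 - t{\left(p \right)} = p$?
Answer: $\frac{29273}{252} \approx 116.16$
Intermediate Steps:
$t{\left(p \right)} = 4 - p$
$f{\left(D \right)} = 252$
$\frac{29273}{f{\left(t{\left(7 \right)} \right)}} = \frac{29273}{252}$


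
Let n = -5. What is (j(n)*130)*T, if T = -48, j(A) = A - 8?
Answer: 81120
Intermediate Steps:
j(A) = -8 + A
(j(n)*130)*T = ((-8 - 5)*130)*(-48) = -13*130*(-48) = -1690*(-48) = 81120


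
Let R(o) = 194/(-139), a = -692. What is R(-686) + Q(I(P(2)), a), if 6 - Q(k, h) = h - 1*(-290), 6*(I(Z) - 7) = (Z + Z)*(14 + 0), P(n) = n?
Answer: 56518/139 ≈ 406.60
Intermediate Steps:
R(o) = -194/139 (R(o) = 194*(-1/139) = -194/139)
I(Z) = 7 + 14*Z/3 (I(Z) = 7 + ((Z + Z)*(14 + 0))/6 = 7 + ((2*Z)*14)/6 = 7 + (28*Z)/6 = 7 + 14*Z/3)
Q(k, h) = -284 - h (Q(k, h) = 6 - (h - 1*(-290)) = 6 - (h + 290) = 6 - (290 + h) = 6 + (-290 - h) = -284 - h)
R(-686) + Q(I(P(2)), a) = -194/139 + (-284 - 1*(-692)) = -194/139 + (-284 + 692) = -194/139 + 408 = 56518/139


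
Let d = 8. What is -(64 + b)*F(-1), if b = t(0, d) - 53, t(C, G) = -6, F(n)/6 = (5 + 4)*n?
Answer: 270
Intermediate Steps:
F(n) = 54*n (F(n) = 6*((5 + 4)*n) = 6*(9*n) = 54*n)
b = -59 (b = -6 - 53 = -59)
-(64 + b)*F(-1) = -(64 - 59)*54*(-1) = -5*(-54) = -1*(-270) = 270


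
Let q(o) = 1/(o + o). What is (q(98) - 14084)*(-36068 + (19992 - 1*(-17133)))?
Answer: -416829913/28 ≈ -1.4887e+7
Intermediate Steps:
q(o) = 1/(2*o)
(q(98) - 14084)*(-36068 + (19992 - 1*(-17133))) = ((½)/98 - 14084)*(-36068 + (19992 - 1*(-17133))) = ((½)*(1/98) - 14084)*(-36068 + (19992 + 17133)) = (1/196 - 14084)*(-36068 + 37125) = -2760463/196*1057 = -416829913/28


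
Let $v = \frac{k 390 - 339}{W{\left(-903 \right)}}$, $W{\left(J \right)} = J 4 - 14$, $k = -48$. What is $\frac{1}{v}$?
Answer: $\frac{3626}{19059} \approx 0.19025$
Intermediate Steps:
$W{\left(J \right)} = -14 + 4 J$ ($W{\left(J \right)} = 4 J - 14 = -14 + 4 J$)
$v = \frac{19059}{3626}$ ($v = \frac{\left(-48\right) 390 - 339}{-14 + 4 \left(-903\right)} = \frac{-18720 - 339}{-14 - 3612} = - \frac{19059}{-3626} = \left(-19059\right) \left(- \frac{1}{3626}\right) = \frac{19059}{3626} \approx 5.2562$)
$\frac{1}{v} = \frac{1}{\frac{19059}{3626}} = \frac{3626}{19059}$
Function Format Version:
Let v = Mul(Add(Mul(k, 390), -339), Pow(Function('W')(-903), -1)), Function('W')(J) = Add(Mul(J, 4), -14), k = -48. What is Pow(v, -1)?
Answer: Rational(3626, 19059) ≈ 0.19025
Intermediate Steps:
Function('W')(J) = Add(-14, Mul(4, J)) (Function('W')(J) = Add(Mul(4, J), -14) = Add(-14, Mul(4, J)))
v = Rational(19059, 3626) (v = Mul(Add(Mul(-48, 390), -339), Pow(Add(-14, Mul(4, -903)), -1)) = Mul(Add(-18720, -339), Pow(Add(-14, -3612), -1)) = Mul(-19059, Pow(-3626, -1)) = Mul(-19059, Rational(-1, 3626)) = Rational(19059, 3626) ≈ 5.2562)
Pow(v, -1) = Pow(Rational(19059, 3626), -1) = Rational(3626, 19059)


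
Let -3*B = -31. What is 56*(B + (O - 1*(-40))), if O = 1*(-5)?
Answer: 7616/3 ≈ 2538.7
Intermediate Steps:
B = 31/3 (B = -⅓*(-31) = 31/3 ≈ 10.333)
O = -5
56*(B + (O - 1*(-40))) = 56*(31/3 + (-5 - 1*(-40))) = 56*(31/3 + (-5 + 40)) = 56*(31/3 + 35) = 56*(136/3) = 7616/3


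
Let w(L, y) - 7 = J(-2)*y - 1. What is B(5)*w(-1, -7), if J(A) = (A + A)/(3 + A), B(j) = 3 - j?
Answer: -68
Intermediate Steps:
J(A) = 2*A/(3 + A) (J(A) = (2*A)/(3 + A) = 2*A/(3 + A))
w(L, y) = 6 - 4*y (w(L, y) = 7 + ((2*(-2)/(3 - 2))*y - 1) = 7 + ((2*(-2)/1)*y - 1) = 7 + ((2*(-2)*1)*y - 1) = 7 + (-4*y - 1) = 7 + (-1 - 4*y) = 6 - 4*y)
B(5)*w(-1, -7) = (3 - 1*5)*(6 - 4*(-7)) = (3 - 5)*(6 + 28) = -2*34 = -68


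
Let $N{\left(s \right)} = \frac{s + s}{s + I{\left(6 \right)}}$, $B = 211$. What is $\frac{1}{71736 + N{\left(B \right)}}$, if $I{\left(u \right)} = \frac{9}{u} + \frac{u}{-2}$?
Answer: $\frac{419}{30058228} \approx 1.394 \cdot 10^{-5}$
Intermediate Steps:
$I{\left(u \right)} = \frac{9}{u} - \frac{u}{2}$ ($I{\left(u \right)} = \frac{9}{u} + u \left(- \frac{1}{2}\right) = \frac{9}{u} - \frac{u}{2}$)
$N{\left(s \right)} = \frac{2 s}{- \frac{3}{2} + s}$ ($N{\left(s \right)} = \frac{s + s}{s + \left(\frac{9}{6} - 3\right)} = \frac{2 s}{s + \left(9 \cdot \frac{1}{6} - 3\right)} = \frac{2 s}{s + \left(\frac{3}{2} - 3\right)} = \frac{2 s}{s - \frac{3}{2}} = \frac{2 s}{- \frac{3}{2} + s}$)
$\frac{1}{71736 + N{\left(B \right)}} = \frac{1}{71736 + 4 \cdot 211 \frac{1}{-3 + 2 \cdot 211}} = \frac{1}{71736 + 4 \cdot 211 \frac{1}{-3 + 422}} = \frac{1}{71736 + 4 \cdot 211 \cdot \frac{1}{419}} = \frac{1}{71736 + \frac{844}{419}} = \frac{1}{\frac{30058228}{419}} = \frac{419}{30058228}$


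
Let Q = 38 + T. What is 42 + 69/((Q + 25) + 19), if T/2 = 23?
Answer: 5445/128 ≈ 42.539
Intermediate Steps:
T = 46 (T = 2*23 = 46)
Q = 84 (Q = 38 + 46 = 84)
42 + 69/((Q + 25) + 19) = 42 + 69/((84 + 25) + 19) = 42 + 69/(109 + 19) = 42 + 69/128 = 5445/128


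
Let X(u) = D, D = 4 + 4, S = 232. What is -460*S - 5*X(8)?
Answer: -106760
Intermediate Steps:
D = 8
X(u) = 8
-460*S - 5*X(8) = -460*232 - 5*8 = -106720 - 40 = -106760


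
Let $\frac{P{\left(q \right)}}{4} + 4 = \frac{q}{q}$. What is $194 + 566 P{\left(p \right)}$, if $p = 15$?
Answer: $-6598$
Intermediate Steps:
$P{\left(q \right)} = -12$ ($P{\left(q \right)} = -16 + 4 \frac{q}{q} = -16 + 4 \cdot 1 = -16 + 4 = -12$)
$194 + 566 P{\left(p \right)} = 194 + 566 \left(-12\right) = 194 - 6792 = -6598$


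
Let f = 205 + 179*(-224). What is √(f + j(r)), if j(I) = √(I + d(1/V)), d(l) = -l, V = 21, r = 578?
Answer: √(-17591931 + 21*√254877)/21 ≈ 199.67*I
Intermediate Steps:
f = -39891 (f = 205 - 40096 = -39891)
j(I) = √(-1/21 + I) (j(I) = √(I - 1/21) = √(-1/21 + I))
√(f + j(r)) = √(-39891 + √(-21 + 441*578)/21) = √(-39891 + √(-21 + 254898)/21) = √(-39891 + √254877/21)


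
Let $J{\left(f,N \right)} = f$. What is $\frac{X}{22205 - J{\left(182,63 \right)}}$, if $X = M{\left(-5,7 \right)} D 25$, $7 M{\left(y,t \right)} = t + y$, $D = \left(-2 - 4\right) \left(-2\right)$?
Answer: $\frac{200}{51387} \approx 0.003892$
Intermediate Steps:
$D = 12$ ($D = \left(-6\right) \left(-2\right) = 12$)
$M{\left(y,t \right)} = \frac{t}{7} + \frac{y}{7}$ ($M{\left(y,t \right)} = \frac{t + y}{7} = \frac{t}{7} + \frac{y}{7}$)
$X = \frac{600}{7}$ ($X = \left(\frac{1}{7} \cdot 7 + \frac{1}{7} \left(-5\right)\right) 12 \cdot 25 = \left(1 - \frac{5}{7}\right) 12 \cdot 25 = \frac{2}{7} \cdot 12 \cdot 25 = \frac{24}{7} \cdot 25 = \frac{600}{7} \approx 85.714$)
$\frac{X}{22205 - J{\left(182,63 \right)}} = \frac{600}{7 \left(22205 - 182\right)} = \frac{600}{7 \cdot 22023} = \frac{600}{7} \cdot \frac{1}{22023} = \frac{200}{51387}$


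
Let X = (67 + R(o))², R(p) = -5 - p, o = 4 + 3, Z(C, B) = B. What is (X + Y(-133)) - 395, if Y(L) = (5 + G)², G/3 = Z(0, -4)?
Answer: 2679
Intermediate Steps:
o = 7
G = -12 (G = 3*(-4) = -12)
X = 3025 (X = (67 + (-5 - 1*7))² = (67 + (-5 - 7))² = (67 - 12)² = 55² = 3025)
Y(L) = 49 (Y(L) = (5 - 12)² = (-7)² = 49)
(X + Y(-133)) - 395 = (3025 + 49) - 395 = 3074 - 395 = 2679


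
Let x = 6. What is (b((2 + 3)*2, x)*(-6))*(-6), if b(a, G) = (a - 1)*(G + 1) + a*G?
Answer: 4428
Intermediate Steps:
b(a, G) = G*a + (1 + G)*(-1 + a) (b(a, G) = (-1 + a)*(1 + G) + G*a = (1 + G)*(-1 + a) + G*a = G*a + (1 + G)*(-1 + a))
(b((2 + 3)*2, x)*(-6))*(-6) = ((-1 + (2 + 3)*2 - 1*6 + 2*6*((2 + 3)*2))*(-6))*(-6) = ((-1 + 5*2 - 6 + 2*6*(5*2))*(-6))*(-6) = ((-1 + 10 - 6 + 2*6*10)*(-6))*(-6) = ((-1 + 10 - 6 + 120)*(-6))*(-6) = (123*(-6))*(-6) = -738*(-6) = 4428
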